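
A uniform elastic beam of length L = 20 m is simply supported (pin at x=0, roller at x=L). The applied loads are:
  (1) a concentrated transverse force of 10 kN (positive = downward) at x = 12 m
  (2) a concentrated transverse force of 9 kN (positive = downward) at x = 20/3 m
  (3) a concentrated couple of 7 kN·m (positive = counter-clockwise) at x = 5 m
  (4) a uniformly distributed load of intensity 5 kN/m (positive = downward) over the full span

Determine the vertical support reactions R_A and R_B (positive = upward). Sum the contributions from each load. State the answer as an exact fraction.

Load 1 — point force P=10 kN at a=12 m (b=L-a=8):
  R_A = Pb/L = 10·8/20 = 4 kN
  R_B = Pa/L = 10·12/20 = 6 kN
Load 2 — point force P=9 kN at a=20/3 m (b=L-a=40/3):
  R_A = Pb/L = 9·(40/3)/20 = 6 kN
  R_B = Pa/L = 9·(20/3)/20 = 3 kN
Load 3 — applied couple M₀=7 kN·m at a=5 m (b=L-a=15):
  R_A = M₀/L = 7/20 kN
  R_B = -M₀/L = -7/20 kN
Load 4 — uniform load w=5 kN/m over full span:
  R_A = wL/2 = 5·20/2 = 50 kN
  R_B = wL/2 = 5·20/2 = 50 kN
Superposition: R_A = 1207/20 kN, R_B = 1173/20 kN

R_A = 1207/20 kN, R_B = 1173/20 kN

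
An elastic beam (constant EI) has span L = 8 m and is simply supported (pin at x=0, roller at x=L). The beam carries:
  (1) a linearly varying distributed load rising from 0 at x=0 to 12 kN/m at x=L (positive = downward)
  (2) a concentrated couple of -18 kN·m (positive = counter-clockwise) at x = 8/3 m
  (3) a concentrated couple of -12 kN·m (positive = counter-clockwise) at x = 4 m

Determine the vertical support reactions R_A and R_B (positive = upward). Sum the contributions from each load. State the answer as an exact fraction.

R_A = 49/4 kN, R_B = 143/4 kN

Load 1 — triangular load w₀=12 kN/m (0→w₀ over full span):
  R_A = w₀L/6 = 12·8/6 = 16 kN
  R_B = w₀L/3 = 12·8/3 = 32 kN
Load 2 — applied couple M₀=-18 kN·m at a=8/3 m (b=L-a=16/3):
  R_A = M₀/L = (-18)/8 = -9/4 kN
  R_B = -M₀/L = -(-18)/8 = 9/4 kN
Load 3 — applied couple M₀=-12 kN·m at a=4 m (b=L-a=4):
  R_A = M₀/L = (-12)/8 = -3/2 kN
  R_B = -M₀/L = -(-12)/8 = 3/2 kN
Superposition: R_A = 49/4 kN, R_B = 143/4 kN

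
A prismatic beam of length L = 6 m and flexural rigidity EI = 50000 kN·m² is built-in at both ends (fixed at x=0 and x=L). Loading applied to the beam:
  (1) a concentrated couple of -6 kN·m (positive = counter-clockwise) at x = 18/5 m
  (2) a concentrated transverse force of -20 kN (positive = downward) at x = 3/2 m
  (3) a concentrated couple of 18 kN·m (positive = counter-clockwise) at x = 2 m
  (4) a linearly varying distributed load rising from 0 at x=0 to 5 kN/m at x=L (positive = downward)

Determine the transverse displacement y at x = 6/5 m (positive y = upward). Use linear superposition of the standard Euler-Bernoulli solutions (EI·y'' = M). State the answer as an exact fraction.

y(6/5) = 15921/125000000 m

Load 1 — applied couple M₀=-6 kN·m at a=18/5 m (b=L-a=12/5):
  y_1 = (R_Ax³/6 - M_Ax²/2)/EI  [x≤a] with R_A=-36/25, M_A=-48/25 = ((-36/25)·(6/5)³/6 - (-48/25)·(6/5)²/2)/50000 = 189/9765625 m
Load 2 — point force P=-20 kN at a=3/2 m (b=L-a=9/2):
  y_2 = -Pb²x²(3aL-(3a+b)x)/(6L³EI)  [x≤a] = -(-20)·(9/2)²·(6/5)²·(3·(3/2)·6-(3·(3/2)+(9/2))·(6/5))/(6·6³·50000) = 729/5000000 m
Load 3 — applied couple M₀=18 kN·m at a=2 m (b=L-a=4):
  y_3 = (R_Ax³/6 - M_Ax²/2)/EI  [x≤a] with R_A=4, M_A=0 = (4·(6/5)³/6 - 0·(6/5)²/2)/50000 = 9/390625 m
Load 4 — triangular load w₀=5 kN/m (0→w₀ over full span):
  y_4 = -w₀x²(L-x)²(x+2L)/(120LEI) = -5·(6/5)²·(6-(6/5))²·((6/5)+2·6)/(120·6·50000) = -594/9765625 m
Superposition: y = Σ y_i = 15921/125000000 m ≈ 0.000127 m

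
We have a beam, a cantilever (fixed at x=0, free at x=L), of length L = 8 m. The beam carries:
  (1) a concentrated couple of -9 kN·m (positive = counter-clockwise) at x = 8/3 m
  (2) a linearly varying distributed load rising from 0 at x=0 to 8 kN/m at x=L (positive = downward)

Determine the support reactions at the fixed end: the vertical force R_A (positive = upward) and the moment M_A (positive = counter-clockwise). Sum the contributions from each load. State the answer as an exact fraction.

Load 1 — applied couple M₀=-9 kN·m at a=8/3 m (b=L-a=16/3):
  R_A = 0 kN
  M_A = -M₀ = -(-9) = 9 kN·m
Load 2 — triangular load w₀=8 kN/m (0→w₀ over full span):
  R_A = w₀L/2 = 8·8/2 = 32 kN
  M_A = w₀L²/3 = 8·8²/3 = 512/3 kN·m
Superposition: R_A = 32 kN, M_A = 539/3 kN·m

R_A = 32 kN, M_A = 539/3 kN·m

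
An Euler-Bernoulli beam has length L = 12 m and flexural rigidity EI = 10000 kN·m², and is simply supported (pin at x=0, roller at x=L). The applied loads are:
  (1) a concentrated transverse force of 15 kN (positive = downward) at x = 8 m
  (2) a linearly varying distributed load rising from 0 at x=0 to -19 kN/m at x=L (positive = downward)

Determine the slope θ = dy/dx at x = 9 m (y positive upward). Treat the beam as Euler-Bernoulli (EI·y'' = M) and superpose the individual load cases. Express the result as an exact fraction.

Load 1 — point force P=15 kN at a=8 m (b=L-a=4):
  θ_1 = -Pa(2L²-6Lx+3x²+a²)/(6LEI)  [x>a] = -15·8·(2·12²-6·12·9+3·9²+8²)/(6·12·10000) = 53/6000 rad
Load 2 — triangular load w₀=-19 kN/m (0→w₀ over full span):
  θ_2 = -w₀(7L⁴-30L²x²+15x⁴)/(360LEI) = -(-19)·(7·12⁴-30·12²·9²+15·9⁴)/(360·12·10000) = -74841/1600000 rad
Superposition: θ = Σ θ_i = -182123/4800000 rad ≈ -0.037942 rad

θ(9) = -182123/4800000 rad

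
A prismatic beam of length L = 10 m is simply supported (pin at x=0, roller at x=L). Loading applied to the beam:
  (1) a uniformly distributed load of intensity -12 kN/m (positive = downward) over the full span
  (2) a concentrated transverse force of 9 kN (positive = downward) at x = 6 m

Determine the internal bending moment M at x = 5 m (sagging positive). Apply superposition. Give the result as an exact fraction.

Load 1 — uniform load w=-12 kN/m over full span:
  M_1 = wx(L-x)/2 = (-12)·5·(10-5)/2 = -150 kN·m
Load 2 — point force P=9 kN at a=6 m (b=L-a=4):
  M_2 = Pbx/L  [x≤a] = 9·4·5/10 = 18 kN·m
Superposition: M = Σ M_i = -132 kN·m ≈ -132.000000 kN·m

M(5) = -132 kN·m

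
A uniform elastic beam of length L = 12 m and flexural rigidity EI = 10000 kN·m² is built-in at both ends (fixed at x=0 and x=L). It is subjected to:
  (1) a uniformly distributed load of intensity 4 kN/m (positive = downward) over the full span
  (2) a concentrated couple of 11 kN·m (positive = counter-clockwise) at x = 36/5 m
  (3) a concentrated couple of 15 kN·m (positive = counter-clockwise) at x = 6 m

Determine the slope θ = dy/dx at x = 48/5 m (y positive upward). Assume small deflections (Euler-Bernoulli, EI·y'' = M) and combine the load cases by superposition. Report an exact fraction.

Load 1 — uniform load w=4 kN/m over full span:
  θ_1 = -wx(L-x)(L-2x)/(12EI) = -4·(48/5)·(12-(48/5))·(12-2·(48/5))/(12·10000) = 432/78125 rad
Load 2 — applied couple M₀=11 kN·m at a=36/5 m (b=L-a=24/5):
  θ_2 = (R_Ax²/2 - M_Ax - M₀(x-a))/EI  [x>a] with R_A=33/25, M_A=88/25 = ((33/25)·(48/5)²/2 - (88/25)·(48/5) - 11·((48/5)-(36/5)))/10000 = 99/1562500 rad
Load 3 — applied couple M₀=15 kN·m at a=6 m (b=L-a=6):
  θ_3 = (R_Ax²/2 - M_Ax - M₀(x-a))/EI  [x>a] with R_A=15/8, M_A=15/4 = ((15/8)·(48/5)²/2 - (15/4)·(48/5) - 15·((48/5)-6))/10000 = -9/25000 rad
Superposition: θ = Σ θ_i = 16353/3125000 rad ≈ 0.005233 rad

θ(48/5) = 16353/3125000 rad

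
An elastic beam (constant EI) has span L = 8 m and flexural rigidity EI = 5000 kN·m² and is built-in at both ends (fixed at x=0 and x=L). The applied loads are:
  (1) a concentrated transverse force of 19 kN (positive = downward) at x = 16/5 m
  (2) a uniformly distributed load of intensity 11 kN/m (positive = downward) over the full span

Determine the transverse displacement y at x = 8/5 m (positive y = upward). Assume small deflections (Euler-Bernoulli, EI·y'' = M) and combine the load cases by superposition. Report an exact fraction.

y(8/5) = -396512/29296875 m

Load 1 — point force P=19 kN at a=16/5 m (b=L-a=24/5):
  y_1 = -Pb²x²(3aL-(3a+b)x)/(6L³EI)  [x≤a] = -19·(24/5)²·(8/5)²·(3·(16/5)·8-(3·(16/5)+(24/5))·(8/5))/(6·8³·5000) = -38304/9765625 m
Load 2 — uniform load w=11 kN/m over full span:
  y_2 = -wx²(L-x)²/(24EI) = -11·(8/5)²·(8-(8/5))²/(24·5000) = -11264/1171875 m
Superposition: y = Σ y_i = -396512/29296875 m ≈ -0.013534 m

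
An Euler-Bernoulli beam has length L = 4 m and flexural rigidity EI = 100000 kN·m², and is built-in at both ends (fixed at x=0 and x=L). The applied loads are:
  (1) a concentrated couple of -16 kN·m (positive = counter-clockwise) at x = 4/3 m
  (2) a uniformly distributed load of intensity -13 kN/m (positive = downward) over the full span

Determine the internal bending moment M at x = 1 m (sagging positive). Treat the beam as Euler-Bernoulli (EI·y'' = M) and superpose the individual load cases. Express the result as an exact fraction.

M(1) = -15/2 kN·m

Load 1 — applied couple M₀=-16 kN·m at a=4/3 m (b=L-a=8/3):
  M_1 = R_Ax - M_A  [x≤a] with R_A=-16/3, M_A=0 = (-16/3)·1 - 0 = -16/3 kN·m
Load 2 — uniform load w=-13 kN/m over full span:
  M_2 = wLx/2 - wL²/12 - wx²/2 = (-13)·4·1/2 - (-13)·4²/12 - (-13)·1²/2 = -13/6 kN·m
Superposition: M = Σ M_i = -15/2 kN·m ≈ -7.500000 kN·m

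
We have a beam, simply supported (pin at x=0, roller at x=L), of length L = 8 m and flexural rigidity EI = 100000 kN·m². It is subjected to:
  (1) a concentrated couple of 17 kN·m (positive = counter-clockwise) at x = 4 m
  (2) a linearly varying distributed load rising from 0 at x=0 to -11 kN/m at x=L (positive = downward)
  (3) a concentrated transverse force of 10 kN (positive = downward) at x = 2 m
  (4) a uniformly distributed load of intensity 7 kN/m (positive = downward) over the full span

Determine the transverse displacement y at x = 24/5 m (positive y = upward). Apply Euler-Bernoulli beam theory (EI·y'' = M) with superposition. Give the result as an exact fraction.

y(24/5) = -191657/146484375 m

Load 1 — applied couple M₀=17 kN·m at a=4 m (b=L-a=4):
  y_1 = (M₀x³/(6L)-M₀(x-a)²/2+C₁x)/EI  [x>a] with C₁=M₀(3b²-L²)/(6L)=-17/3 = (17·(24/5)³/(6·8)-17·((24/5)-4)²/2+(-17/3)·(24/5))/100000 = 51/781250 m
Load 2 — triangular load w₀=-11 kN/m (0→w₀ over full span):
  y_2 = -w₀x(7L⁴-10L²x²+3x⁴)/(360LEI) = -(-11)·(24/5)·(7·8⁴-10·8²·(24/5)²+3·(24/5)⁴)/(360·8·100000) = 416768/146484375 m
Load 3 — point force P=10 kN at a=2 m (b=L-a=6):
  y_3 = -Pa(L-x)(2Lx-a²-x²)/(6LEI)  [x>a] = -10·2·(8-(24/5))·(2·8·(24/5)-2²-(24/5)²)/(6·8·100000) = -311/468750 m
Load 4 — uniform load w=7 kN/m over full span:
  y_4 = -wx(L³-2Lx²+x³)/(24EI) = -7·(24/5)·(8³-2·8·(24/5)²+(24/5)³)/(24·100000) = -6944/1953125 m
Superposition: y = Σ y_i = -191657/146484375 m ≈ -0.001308 m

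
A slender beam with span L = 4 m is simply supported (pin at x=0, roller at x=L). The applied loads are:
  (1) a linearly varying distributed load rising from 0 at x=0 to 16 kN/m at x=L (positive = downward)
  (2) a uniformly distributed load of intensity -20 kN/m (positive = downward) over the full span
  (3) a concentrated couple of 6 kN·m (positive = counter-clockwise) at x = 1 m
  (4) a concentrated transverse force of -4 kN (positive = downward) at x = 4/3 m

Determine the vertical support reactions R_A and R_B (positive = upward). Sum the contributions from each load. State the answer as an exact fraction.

Load 1 — triangular load w₀=16 kN/m (0→w₀ over full span):
  R_A = w₀L/6 = 16·4/6 = 32/3 kN
  R_B = w₀L/3 = 16·4/3 = 64/3 kN
Load 2 — uniform load w=-20 kN/m over full span:
  R_A = wL/2 = (-20)·4/2 = -40 kN
  R_B = wL/2 = (-20)·4/2 = -40 kN
Load 3 — applied couple M₀=6 kN·m at a=1 m (b=L-a=3):
  R_A = M₀/L = 6/4 = 3/2 kN
  R_B = -M₀/L = -6/4 = -3/2 kN
Load 4 — point force P=-4 kN at a=4/3 m (b=L-a=8/3):
  R_A = Pb/L = (-4)·(8/3)/4 = -8/3 kN
  R_B = Pa/L = (-4)·(4/3)/4 = -4/3 kN
Superposition: R_A = -61/2 kN, R_B = -43/2 kN

R_A = -61/2 kN, R_B = -43/2 kN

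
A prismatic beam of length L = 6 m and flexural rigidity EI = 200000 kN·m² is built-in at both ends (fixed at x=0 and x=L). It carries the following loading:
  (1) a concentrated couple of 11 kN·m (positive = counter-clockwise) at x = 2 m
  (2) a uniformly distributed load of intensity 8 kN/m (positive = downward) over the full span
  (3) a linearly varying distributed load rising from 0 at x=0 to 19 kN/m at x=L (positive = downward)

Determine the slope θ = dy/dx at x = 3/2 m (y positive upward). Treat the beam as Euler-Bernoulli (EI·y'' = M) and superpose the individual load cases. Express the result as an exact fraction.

θ(3/2) = -33767/256000000 rad

Load 1 — applied couple M₀=11 kN·m at a=2 m (b=L-a=4):
  θ_1 = (R_Ax²/2 - M_Ax)/EI  [x≤a] with R_A=22/9, M_A=0 = ((22/9)·(3/2)²/2 - 0·(3/2))/200000 = 11/800000 rad
Load 2 — uniform load w=8 kN/m over full span:
  θ_2 = -wx(L-x)(L-2x)/(12EI) = -8·(3/2)·(6-(3/2))·(6-2·(3/2))/(12·200000) = -27/400000 rad
Load 3 — triangular load w₀=19 kN/m (0→w₀ over full span):
  θ_3 = -w₀(2x(L-x)(L-2x)(x+2L)+x²(L-x)²)/(120LEI) = -19·(2·(3/2)·(6-(3/2))·(6-2·(3/2))·((3/2)+2·6)+(3/2)²·(6-(3/2))²)/(120·6·200000) = -20007/256000000 rad
Superposition: θ = Σ θ_i = -33767/256000000 rad ≈ -0.000132 rad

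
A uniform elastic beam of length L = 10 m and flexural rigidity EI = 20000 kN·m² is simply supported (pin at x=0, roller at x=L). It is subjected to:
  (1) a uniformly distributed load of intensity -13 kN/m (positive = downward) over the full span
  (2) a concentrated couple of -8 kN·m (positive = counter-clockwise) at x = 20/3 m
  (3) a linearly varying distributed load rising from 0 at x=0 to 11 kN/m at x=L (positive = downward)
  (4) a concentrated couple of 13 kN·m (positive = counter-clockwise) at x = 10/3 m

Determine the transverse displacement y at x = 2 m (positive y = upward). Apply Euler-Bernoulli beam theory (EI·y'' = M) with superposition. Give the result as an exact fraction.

Load 1 — uniform load w=-13 kN/m over full span:
  y_1 = -wx(L³-2Lx²+x³)/(24EI) = -(-13)·2·(10³-2·10·2²+2³)/(24·20000) = 377/7500 m
Load 2 — applied couple M₀=-8 kN·m at a=20/3 m (b=L-a=10/3):
  y_2 = (M₀x³/(6L)+C₁x)/EI  [x≤a] with C₁=M₀(3b²-L²)/(6L)=80/9 = ((-8)·2³/(6·10)+(80/9)·2)/20000 = 47/56250 m
Load 3 — triangular load w₀=11 kN/m (0→w₀ over full span):
  y_3 = -w₀x(7L⁴-10L²x²+3x⁴)/(360LEI) = -11·2·(7·10⁴-10·10²·2²+3·2⁴)/(360·10·20000) = -946/46875 m
Load 4 — applied couple M₀=13 kN·m at a=10/3 m (b=L-a=20/3):
  y_4 = (M₀x³/(6L)+C₁x)/EI  [x≤a] with C₁=M₀(3b²-L²)/(6L)=65/9 = (13·2³/(6·10)+(65/9)·2)/20000 = 91/112500 m
Superposition: y = Σ y_i = 4462/140625 m ≈ 0.031730 m

y(2) = 4462/140625 m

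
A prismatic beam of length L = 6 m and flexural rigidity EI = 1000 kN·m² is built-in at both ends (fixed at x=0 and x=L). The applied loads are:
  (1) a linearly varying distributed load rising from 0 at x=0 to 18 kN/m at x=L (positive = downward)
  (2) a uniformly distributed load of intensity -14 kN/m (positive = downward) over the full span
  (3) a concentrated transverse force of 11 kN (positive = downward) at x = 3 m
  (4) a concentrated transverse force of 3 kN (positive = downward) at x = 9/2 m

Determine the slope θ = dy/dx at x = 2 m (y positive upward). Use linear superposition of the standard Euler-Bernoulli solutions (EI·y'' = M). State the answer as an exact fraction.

Load 1 — triangular load w₀=18 kN/m (0→w₀ over full span):
  θ_1 = -w₀(2x(L-x)(L-2x)(x+2L)+x²(L-x)²)/(120LEI) = -18·(2·2·(6-2)·(6-2·2)·(2+2·6)+2²·(6-2)²)/(120·6·1000) = -8/625 rad
Load 2 — uniform load w=-14 kN/m over full span:
  θ_2 = -wx(L-x)(L-2x)/(12EI) = -(-14)·2·(6-2)·(6-2·2)/(12·1000) = 7/375 rad
Load 3 — point force P=11 kN at a=3 m (b=L-a=3):
  θ_3 = -Pb²x(2aL-(3a+b)x)/(2L³EI)  [x≤a] = -11·3²·2·(2·3·6-(3·3+3)·2)/(2·6³·1000) = -11/2000 rad
Load 4 — point force P=3 kN at a=9/2 m (b=L-a=3/2):
  θ_4 = -Pb²x(2aL-(3a+b)x)/(2L³EI)  [x≤a] = -3·(3/2)²·2·(2·(9/2)·6-(3·(9/2)+(3/2))·2)/(2·6³·1000) = -3/4000 rad
Superposition: θ = Σ θ_i = -23/60000 rad ≈ -0.000383 rad

θ(2) = -23/60000 rad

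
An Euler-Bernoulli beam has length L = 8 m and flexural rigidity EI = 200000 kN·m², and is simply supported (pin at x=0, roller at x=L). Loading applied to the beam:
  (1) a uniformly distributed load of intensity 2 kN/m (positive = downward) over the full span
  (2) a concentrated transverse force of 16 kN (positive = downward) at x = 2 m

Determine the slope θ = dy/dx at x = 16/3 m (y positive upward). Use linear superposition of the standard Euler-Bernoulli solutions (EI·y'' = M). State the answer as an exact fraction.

Load 1 — uniform load w=2 kN/m over full span:
  θ_1 = -w(L³-6Lx²+4x³)/(24EI) = -2·(8³-6·8·(16/3)²+4·(16/3)³)/(24·200000) = 26/253125 rad
Load 2 — point force P=16 kN at a=2 m (b=L-a=6):
  θ_2 = -Pa(2L²-6Lx+3x²+a²)/(6LEI)  [x>a] = -16·2·(2·8²-6·8·(16/3)+3·(16/3)²+2²)/(6·8·200000) = 29/225000 rad
Superposition: θ = Σ θ_i = 469/2025000 rad ≈ 0.000232 rad

θ(16/3) = 469/2025000 rad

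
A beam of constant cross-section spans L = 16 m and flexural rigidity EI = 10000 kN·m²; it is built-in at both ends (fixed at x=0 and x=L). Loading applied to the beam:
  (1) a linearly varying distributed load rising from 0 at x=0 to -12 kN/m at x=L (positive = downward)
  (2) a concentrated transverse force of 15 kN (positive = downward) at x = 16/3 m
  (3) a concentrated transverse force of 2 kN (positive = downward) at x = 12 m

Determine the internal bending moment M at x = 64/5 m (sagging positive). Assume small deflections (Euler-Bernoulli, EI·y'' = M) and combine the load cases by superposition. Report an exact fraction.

M(64/5) = -6397/750 kN·m

Load 1 — triangular load w₀=-12 kN/m (0→w₀ over full span):
  M_1 = 3w₀Lx/20 - w₀L²/30 - w₀x³/(6L) = 3·(-12)·16·(64/5)/20 - (-12)·16²/30 - (-12)·(64/5)³/(6·16) = -512/125 kN·m
Load 2 — point force P=15 kN at a=16/3 m (b=L-a=32/3):
  M_2 = Pa²(a+3b)(L-x)/L³ - Pa²b/L²  [x>a] = 15·(16/3)²·((16/3)+3·(32/3))·(16-(64/5))/16³ - 15·(16/3)²·(32/3)/16² = -16/3 kN·m
Load 3 — point force P=2 kN at a=12 m (b=L-a=4):
  M_3 = Pa²(a+3b)(L-x)/L³ - Pa²b/L²  [x>a] = 2·12²·(12+3·4)·(16-(64/5))/16³ - 2·12²·4/16² = 9/10 kN·m
Superposition: M = Σ M_i = -6397/750 kN·m ≈ -8.529333 kN·m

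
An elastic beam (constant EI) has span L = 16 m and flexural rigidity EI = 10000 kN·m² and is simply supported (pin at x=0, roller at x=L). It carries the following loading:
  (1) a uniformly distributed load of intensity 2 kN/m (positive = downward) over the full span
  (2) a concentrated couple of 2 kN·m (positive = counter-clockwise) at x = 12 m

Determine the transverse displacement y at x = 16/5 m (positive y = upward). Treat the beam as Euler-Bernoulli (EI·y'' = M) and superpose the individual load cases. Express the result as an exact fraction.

y(16/5) = -120329/1171875 m

Load 1 — uniform load w=2 kN/m over full span:
  y_1 = -wx(L³-2Lx²+x³)/(24EI) = -2·(16/5)·(16³-2·16·(16/5)²+(16/5)³)/(24·10000) = -118784/1171875 m
Load 2 — applied couple M₀=2 kN·m at a=12 m (b=L-a=4):
  y_2 = (M₀x³/(6L)+C₁x)/EI  [x≤a] with C₁=M₀(3b²-L²)/(6L)=-13/3 = (2·(16/5)³/(6·16)+(-13/3)·(16/5))/10000 = -103/78125 m
Superposition: y = Σ y_i = -120329/1171875 m ≈ -0.102681 m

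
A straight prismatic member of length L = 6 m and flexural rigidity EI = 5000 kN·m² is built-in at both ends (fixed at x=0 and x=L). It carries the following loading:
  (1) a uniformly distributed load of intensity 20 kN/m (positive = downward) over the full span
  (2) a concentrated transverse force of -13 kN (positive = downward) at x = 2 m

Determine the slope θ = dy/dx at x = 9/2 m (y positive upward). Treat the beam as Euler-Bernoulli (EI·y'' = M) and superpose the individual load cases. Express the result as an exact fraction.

Load 1 — uniform load w=20 kN/m over full span:
  θ_1 = -wx(L-x)(L-2x)/(12EI) = -20·(9/2)·(6-(9/2))·(6-2·(9/2))/(12·5000) = 27/4000 rad
Load 2 — point force P=-13 kN at a=2 m (b=L-a=4):
  θ_2 = Pa²(L-x)(2bL-(3b+a)(L-x))/(2L³EI)  [x>a] = (-13)·2²·(6-(9/2))·(2·4·6-(3·4+2)·(6-(9/2)))/(2·6³·5000) = -39/40000 rad
Superposition: θ = Σ θ_i = 231/40000 rad ≈ 0.005775 rad

θ(9/2) = 231/40000 rad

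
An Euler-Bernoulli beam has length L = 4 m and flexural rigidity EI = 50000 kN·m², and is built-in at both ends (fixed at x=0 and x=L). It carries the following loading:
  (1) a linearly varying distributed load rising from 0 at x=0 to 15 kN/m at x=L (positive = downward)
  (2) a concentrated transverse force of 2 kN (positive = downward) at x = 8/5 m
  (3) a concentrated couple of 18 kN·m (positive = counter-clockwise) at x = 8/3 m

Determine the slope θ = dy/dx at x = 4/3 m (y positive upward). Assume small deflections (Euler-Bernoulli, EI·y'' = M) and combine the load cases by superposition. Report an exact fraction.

Load 1 — triangular load w₀=15 kN/m (0→w₀ over full span):
  θ_1 = -w₀(2x(L-x)(L-2x)(x+2L)+x²(L-x)²)/(120LEI) = -15·(2·(4/3)·(4-(4/3))·(4-2·(4/3))·((4/3)+2·4)+(4/3)²·(4-(4/3))²)/(120·4·50000) = -16/253125 rad
Load 2 — point force P=2 kN at a=8/5 m (b=L-a=12/5):
  θ_2 = -Pb²x(2aL-(3a+b)x)/(2L³EI)  [x≤a] = -2·(12/5)²·(4/3)·(2·(8/5)·4-(3·(8/5)+(12/5))·(4/3))/(2·4³·50000) = -3/390625 rad
Load 3 — applied couple M₀=18 kN·m at a=8/3 m (b=L-a=4/3):
  θ_3 = (R_Ax²/2 - M_Ax)/EI  [x≤a] with R_A=6, M_A=6 = (6·(4/3)²/2 - 6·(4/3))/50000 = -1/18750 rad
Superposition: θ = Σ θ_i = -7861/63281250 rad ≈ -0.000124 rad

θ(4/3) = -7861/63281250 rad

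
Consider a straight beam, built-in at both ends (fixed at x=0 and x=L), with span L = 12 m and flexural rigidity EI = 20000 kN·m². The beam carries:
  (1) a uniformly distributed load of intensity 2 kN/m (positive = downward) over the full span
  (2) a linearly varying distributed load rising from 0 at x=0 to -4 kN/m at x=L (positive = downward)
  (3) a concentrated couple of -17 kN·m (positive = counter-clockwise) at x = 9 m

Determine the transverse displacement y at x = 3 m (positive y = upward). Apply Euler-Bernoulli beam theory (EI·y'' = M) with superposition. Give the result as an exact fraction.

y(3) = 3411/6400000 m

Load 1 — uniform load w=2 kN/m over full span:
  y_1 = -wx²(L-x)²/(24EI) = -2·3²·(12-3)²/(24·20000) = -243/80000 m
Load 2 — triangular load w₀=-4 kN/m (0→w₀ over full span):
  y_2 = -w₀x²(L-x)²(x+2L)/(120LEI) = -(-4)·3²·(12-3)²·(3+2·12)/(120·12·20000) = 2187/800000 m
Load 3 — applied couple M₀=-17 kN·m at a=9 m (b=L-a=3):
  y_3 = (R_Ax³/6 - M_Ax²/2)/EI  [x≤a] with R_A=-51/32, M_A=-85/16 = ((-51/32)·3³/6 - (-85/16)·3²/2)/20000 = 1071/1280000 m
Superposition: y = Σ y_i = 3411/6400000 m ≈ 0.000533 m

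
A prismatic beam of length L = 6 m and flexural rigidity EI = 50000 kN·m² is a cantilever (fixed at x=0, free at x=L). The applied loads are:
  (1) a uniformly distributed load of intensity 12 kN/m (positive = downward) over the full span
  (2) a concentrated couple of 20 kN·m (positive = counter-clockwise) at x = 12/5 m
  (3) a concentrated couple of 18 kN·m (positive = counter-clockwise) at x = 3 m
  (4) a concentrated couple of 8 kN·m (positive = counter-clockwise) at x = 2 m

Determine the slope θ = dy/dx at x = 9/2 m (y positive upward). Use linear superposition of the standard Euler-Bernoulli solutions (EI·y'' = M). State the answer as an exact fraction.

Load 1 — uniform load w=12 kN/m over full span:
  θ_1 = -wx(x²-3Lx+3L²)/(6EI) = -12·(9/2)·((9/2)²-3·6·(9/2)+3·6²)/(6·50000) = -1701/200000 rad
Load 2 — applied couple M₀=20 kN·m at a=12/5 m (b=L-a=18/5):
  θ_2 = M₀a/EI  [x>a] = 20·(12/5)/50000 = 3/3125 rad
Load 3 — applied couple M₀=18 kN·m at a=3 m (b=L-a=3):
  θ_3 = M₀a/EI  [x>a] = 18·3/50000 = 27/25000 rad
Load 4 — applied couple M₀=8 kN·m at a=2 m (b=L-a=4):
  θ_4 = M₀a/EI  [x>a] = 8·2/50000 = 1/3125 rad
Superposition: θ = Σ θ_i = -1229/200000 rad ≈ -0.006145 rad

θ(9/2) = -1229/200000 rad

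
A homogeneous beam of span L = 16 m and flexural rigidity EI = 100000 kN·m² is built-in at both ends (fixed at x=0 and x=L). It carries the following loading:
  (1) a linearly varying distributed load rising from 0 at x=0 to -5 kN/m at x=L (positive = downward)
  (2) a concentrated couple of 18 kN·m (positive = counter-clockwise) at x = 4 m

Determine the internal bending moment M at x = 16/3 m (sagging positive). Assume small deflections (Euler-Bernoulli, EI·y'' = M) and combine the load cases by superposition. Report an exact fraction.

Load 1 — triangular load w₀=-5 kN/m (0→w₀ over full span):
  M_1 = 3w₀Lx/20 - w₀L²/30 - w₀x³/(6L) = 3·(-5)·16·(16/3)/20 - (-5)·16²/30 - (-5)·(16/3)³/(6·16) = -1088/81 kN·m
Load 2 — applied couple M₀=18 kN·m at a=4 m (b=L-a=12):
  M_2 = R_Ax - M_A - M₀  [x>a] with R_A=81/64, M_A=-27/8 = (81/64)·(16/3) - (-27/8) - 18 = -63/8 kN·m
Superposition: M = Σ M_i = -13807/648 kN·m ≈ -21.307099 kN·m

M(16/3) = -13807/648 kN·m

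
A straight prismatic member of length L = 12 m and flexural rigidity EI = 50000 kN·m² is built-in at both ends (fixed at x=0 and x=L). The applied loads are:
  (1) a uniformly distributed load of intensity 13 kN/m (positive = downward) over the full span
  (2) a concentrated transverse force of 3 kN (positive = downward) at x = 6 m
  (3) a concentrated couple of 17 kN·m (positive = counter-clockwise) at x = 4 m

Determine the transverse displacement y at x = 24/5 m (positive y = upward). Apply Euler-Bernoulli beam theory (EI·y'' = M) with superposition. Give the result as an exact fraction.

y(24/5) = -50139/3906250 m

Load 1 — uniform load w=13 kN/m over full span:
  y_1 = -wx²(L-x)²/(24EI) = -13·(24/5)²·(12-(24/5))²/(24·50000) = -25272/1953125 m
Load 2 — point force P=3 kN at a=6 m (b=L-a=6):
  y_2 = -Pb²x²(3aL-(3a+b)x)/(6L³EI)  [x≤a] = -3·6²·(24/5)²·(3·6·12-(3·6+6)·(24/5))/(6·12³·50000) = -189/390625 m
Load 3 — applied couple M₀=17 kN·m at a=4 m (b=L-a=8):
  y_3 = (R_Ax³/6 - M_Ax²/2 - M₀(x-a)²/2)/EI  [x>a] with R_A=17/9, M_A=0 = ((17/9)·(24/5)³/6 - 0·(24/5)²/2 - 17·((24/5)-4)²/2)/50000 = 459/781250 m
Superposition: y = Σ y_i = -50139/3906250 m ≈ -0.012836 m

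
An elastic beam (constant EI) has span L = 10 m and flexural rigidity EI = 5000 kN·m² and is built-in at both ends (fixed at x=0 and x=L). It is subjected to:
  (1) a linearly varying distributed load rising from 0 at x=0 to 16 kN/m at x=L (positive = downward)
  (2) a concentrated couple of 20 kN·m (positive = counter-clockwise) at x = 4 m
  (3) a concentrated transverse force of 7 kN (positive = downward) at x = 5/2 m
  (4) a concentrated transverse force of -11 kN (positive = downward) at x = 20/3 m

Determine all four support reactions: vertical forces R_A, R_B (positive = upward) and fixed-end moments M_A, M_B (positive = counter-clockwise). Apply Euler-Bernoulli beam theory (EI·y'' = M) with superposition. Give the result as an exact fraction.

Load 1 — triangular load w₀=16 kN/m (0→w₀ over full span):
  R_A = 3w₀L/20 = 3·16·10/20 = 24 kN
  M_A = w₀L²/30 = 16·10²/30 = 160/3 kN·m
  R_B = 7w₀L/20 = 7·16·10/20 = 56 kN
  M_B = -w₀L²/20 = -16·10²/20 = -80 kN·m
Load 2 — applied couple M₀=20 kN·m at a=4 m (b=L-a=6):
  R_A = 6M₀ab/L³ = 6·20·4·6/10³ = 72/25 kN
  M_A = M₀b(2a-b)/L² = 20·6·(2·4-6)/10² = 12/5 kN·m
  R_B = -6M₀ab/L³ = -6·20·4·6/10³ = -72/25 kN
  M_B = M₀a(2b-a)/L² = 20·4·(2·6-4)/10² = 32/5 kN·m
Load 3 — point force P=7 kN at a=5/2 m (b=L-a=15/2):
  R_A = Pb²(3a+b)/L³ = 7·(15/2)²·(3·(5/2)+(15/2))/10³ = 189/32 kN
  M_A = Pab²/L² = 7·(5/2)·(15/2)²/10² = 315/32 kN·m
  R_B = Pa²(a+3b)/L³ = 7·(5/2)²·((5/2)+3·(15/2))/10³ = 35/32 kN
  M_B = -Pa²b/L² = -7·(5/2)²·(15/2)/10² = -105/32 kN·m
Load 4 — point force P=-11 kN at a=20/3 m (b=L-a=10/3):
  R_A = Pb²(3a+b)/L³ = (-11)·(10/3)²·(3·(20/3)+(10/3))/10³ = -77/27 kN
  M_A = Pab²/L² = (-11)·(20/3)·(10/3)²/10² = -220/27 kN·m
  R_B = Pa²(a+3b)/L³ = (-11)·(20/3)²·((20/3)+3·(10/3))/10³ = -220/27 kN
  M_B = -Pa²b/L² = -(-11)·(20/3)²·(10/3)/10² = 440/27 kN·m
Superposition: R_A = 646583/21600 kN, M_A = 248093/4320 kN·m, R_B = 995017/21600 kN, M_B = -261727/4320 kN·m

R_A = 646583/21600 kN, M_A = 248093/4320 kN·m, R_B = 995017/21600 kN, M_B = -261727/4320 kN·m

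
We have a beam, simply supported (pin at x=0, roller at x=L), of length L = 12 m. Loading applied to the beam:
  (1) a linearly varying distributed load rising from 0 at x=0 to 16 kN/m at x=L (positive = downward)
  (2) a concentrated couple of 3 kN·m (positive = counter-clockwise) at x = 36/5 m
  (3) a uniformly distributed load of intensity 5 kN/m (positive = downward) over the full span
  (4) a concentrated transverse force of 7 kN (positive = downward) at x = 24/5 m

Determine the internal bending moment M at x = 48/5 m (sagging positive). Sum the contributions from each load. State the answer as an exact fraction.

Load 1 — triangular load w₀=16 kN/m (0→w₀ over full span):
  M_1 = w₀Lx/6 - w₀x³/(6L) = 16·12·(48/5)/6 - 16·(48/5)³/(6·12) = 13824/125 kN·m
Load 2 — applied couple M₀=3 kN·m at a=36/5 m (b=L-a=24/5):
  M_2 = M₀x/L - M₀  [x>a] = 3·(48/5)/12 - 3 = -3/5 kN·m
Load 3 — uniform load w=5 kN/m over full span:
  M_3 = wx(L-x)/2 = 5·(48/5)·(12-(48/5))/2 = 288/5 kN·m
Load 4 — point force P=7 kN at a=24/5 m (b=L-a=36/5):
  M_4 = Pa(L-x)/L  [x>a] = 7·(24/5)·(12-(48/5))/12 = 168/25 kN·m
Superposition: M = Σ M_i = 21789/125 kN·m ≈ 174.312000 kN·m

M(48/5) = 21789/125 kN·m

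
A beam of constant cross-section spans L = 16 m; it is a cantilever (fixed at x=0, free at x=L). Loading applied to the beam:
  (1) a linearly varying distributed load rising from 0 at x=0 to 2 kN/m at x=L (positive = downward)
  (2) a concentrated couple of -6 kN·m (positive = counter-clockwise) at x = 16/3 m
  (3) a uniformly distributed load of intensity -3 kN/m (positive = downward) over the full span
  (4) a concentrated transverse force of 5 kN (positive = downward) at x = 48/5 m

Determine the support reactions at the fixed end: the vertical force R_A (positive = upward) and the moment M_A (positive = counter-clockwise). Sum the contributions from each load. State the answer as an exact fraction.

Load 1 — triangular load w₀=2 kN/m (0→w₀ over full span):
  R_A = w₀L/2 = 2·16/2 = 16 kN
  M_A = w₀L²/3 = 2·16²/3 = 512/3 kN·m
Load 2 — applied couple M₀=-6 kN·m at a=16/3 m (b=L-a=32/3):
  R_A = 0 kN
  M_A = -M₀ = -(-6) = 6 kN·m
Load 3 — uniform load w=-3 kN/m over full span:
  R_A = wL = (-3)·16 = -48 kN
  M_A = wL²/2 = (-3)·16²/2 = -384 kN·m
Load 4 — point force P=5 kN at a=48/5 m (b=L-a=32/5):
  R_A = P = 5 kN
  M_A = Pa = 5·(48/5) = 48 kN·m
Superposition: R_A = -27 kN, M_A = -478/3 kN·m

R_A = -27 kN, M_A = -478/3 kN·m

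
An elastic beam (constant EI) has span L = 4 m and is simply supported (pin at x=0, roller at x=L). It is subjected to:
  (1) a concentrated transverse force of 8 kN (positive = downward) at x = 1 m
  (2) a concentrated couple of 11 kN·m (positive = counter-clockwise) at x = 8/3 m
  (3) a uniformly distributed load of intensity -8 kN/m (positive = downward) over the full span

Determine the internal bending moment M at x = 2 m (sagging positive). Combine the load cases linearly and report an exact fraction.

M(2) = -13/2 kN·m

Load 1 — point force P=8 kN at a=1 m (b=L-a=3):
  M_1 = Pa(L-x)/L  [x>a] = 8·1·(4-2)/4 = 4 kN·m
Load 2 — applied couple M₀=11 kN·m at a=8/3 m (b=L-a=4/3):
  M_2 = M₀x/L  [x≤a] = 11·2/4 = 11/2 kN·m
Load 3 — uniform load w=-8 kN/m over full span:
  M_3 = wx(L-x)/2 = (-8)·2·(4-2)/2 = -16 kN·m
Superposition: M = Σ M_i = -13/2 kN·m ≈ -6.500000 kN·m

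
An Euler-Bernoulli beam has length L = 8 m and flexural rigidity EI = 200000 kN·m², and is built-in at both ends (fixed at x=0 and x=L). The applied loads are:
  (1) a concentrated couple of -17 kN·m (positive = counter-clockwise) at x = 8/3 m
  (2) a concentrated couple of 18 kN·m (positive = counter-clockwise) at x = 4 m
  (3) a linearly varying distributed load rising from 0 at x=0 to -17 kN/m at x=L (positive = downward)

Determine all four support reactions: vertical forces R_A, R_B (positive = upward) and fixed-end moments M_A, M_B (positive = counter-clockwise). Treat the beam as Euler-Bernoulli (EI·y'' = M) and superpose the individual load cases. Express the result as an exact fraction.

Load 1 — applied couple M₀=-17 kN·m at a=8/3 m (b=L-a=16/3):
  R_A = 6M₀ab/L³ = 6·(-17)·(8/3)·(16/3)/8³ = -17/6 kN
  M_A = M₀b(2a-b)/L² = (-17)·(16/3)·(2·(8/3)-(16/3))/8² = 0 kN·m
  R_B = -6M₀ab/L³ = -6·(-17)·(8/3)·(16/3)/8³ = 17/6 kN
  M_B = M₀a(2b-a)/L² = (-17)·(8/3)·(2·(16/3)-(8/3))/8² = -17/3 kN·m
Load 2 — applied couple M₀=18 kN·m at a=4 m (b=L-a=4):
  R_A = 6M₀ab/L³ = 6·18·4·4/8³ = 27/8 kN
  M_A = M₀b(2a-b)/L² = 18·4·(2·4-4)/8² = 9/2 kN·m
  R_B = -6M₀ab/L³ = -6·18·4·4/8³ = -27/8 kN
  M_B = M₀a(2b-a)/L² = 18·4·(2·4-4)/8² = 9/2 kN·m
Load 3 — triangular load w₀=-17 kN/m (0→w₀ over full span):
  R_A = 3w₀L/20 = 3·(-17)·8/20 = -102/5 kN
  M_A = w₀L²/30 = (-17)·8²/30 = -544/15 kN·m
  R_B = 7w₀L/20 = 7·(-17)·8/20 = -238/5 kN
  M_B = -w₀L²/20 = -(-17)·8²/20 = 272/5 kN·m
Superposition: R_A = -2383/120 kN, M_A = -953/30 kN·m, R_B = -5777/120 kN, M_B = 1597/30 kN·m

R_A = -2383/120 kN, M_A = -953/30 kN·m, R_B = -5777/120 kN, M_B = 1597/30 kN·m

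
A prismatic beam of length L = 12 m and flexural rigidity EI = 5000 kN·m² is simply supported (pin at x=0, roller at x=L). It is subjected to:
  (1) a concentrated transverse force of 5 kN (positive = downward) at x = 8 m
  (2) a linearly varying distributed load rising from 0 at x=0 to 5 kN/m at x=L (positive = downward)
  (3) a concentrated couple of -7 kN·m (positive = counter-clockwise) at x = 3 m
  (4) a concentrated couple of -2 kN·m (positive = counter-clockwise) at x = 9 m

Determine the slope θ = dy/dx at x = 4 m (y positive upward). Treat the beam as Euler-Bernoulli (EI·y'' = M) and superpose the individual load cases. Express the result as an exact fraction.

θ(4) = -2881/120000 rad

Load 1 — point force P=5 kN at a=8 m (b=L-a=4):
  θ_1 = -Pb(L²-b²-3x²)/(6LEI)  [x≤a] = -5·4·(12²-4²-3·4²)/(6·12·5000) = -1/225 rad
Load 2 — triangular load w₀=5 kN/m (0→w₀ over full span):
  θ_2 = -w₀(7L⁴-30L²x²+15x⁴)/(360LEI) = -5·(7·12⁴-30·12²·4²+15·4⁴)/(360·12·5000) = -104/5625 rad
Load 3 — applied couple M₀=-7 kN·m at a=3 m (b=L-a=9):
  θ_3 = (M₀x²/(2L)-M₀(x-a)+C₁)/EI  [x>a] with C₁=M₀(3b²-L²)/(6L)=-77/8 = ((-7)·4²/(2·12)-(-7)·(4-3)+(-77/8))/5000 = -7/4800 rad
Load 4 — applied couple M₀=-2 kN·m at a=9 m (b=L-a=3):
  θ_4 = (M₀x²/(2L)+C₁)/EI  [x≤a] with C₁=M₀(3b²-L²)/(6L)=13/4 = ((-2)·4²/(2·12)+(13/4))/5000 = 23/60000 rad
Superposition: θ = Σ θ_i = -2881/120000 rad ≈ -0.024008 rad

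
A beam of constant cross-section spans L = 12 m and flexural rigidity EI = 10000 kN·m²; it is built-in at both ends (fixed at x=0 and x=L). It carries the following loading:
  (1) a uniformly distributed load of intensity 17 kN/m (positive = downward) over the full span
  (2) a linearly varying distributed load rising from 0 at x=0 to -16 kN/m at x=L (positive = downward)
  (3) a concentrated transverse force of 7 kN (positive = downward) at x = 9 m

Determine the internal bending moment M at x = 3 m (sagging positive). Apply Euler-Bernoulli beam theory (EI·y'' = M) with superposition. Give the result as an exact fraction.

M(3) = 3399/160 kN·m

Load 1 — uniform load w=17 kN/m over full span:
  M_1 = wLx/2 - wL²/12 - wx²/2 = 17·12·3/2 - 17·12²/12 - 17·3²/2 = 51/2 kN·m
Load 2 — triangular load w₀=-16 kN/m (0→w₀ over full span):
  M_2 = 3w₀Lx/20 - w₀L²/30 - w₀x³/(6L) = 3·(-16)·12·3/20 - (-16)·12²/30 - (-16)·3³/(6·12) = -18/5 kN·m
Load 3 — point force P=7 kN at a=9 m (b=L-a=3):
  M_3 = Pb²(3a+b)x/L³ - Pab²/L²  [x≤a] = 7·3²·(3·9+3)·3/12³ - 7·9·3²/12² = -21/32 kN·m
Superposition: M = Σ M_i = 3399/160 kN·m ≈ 21.243750 kN·m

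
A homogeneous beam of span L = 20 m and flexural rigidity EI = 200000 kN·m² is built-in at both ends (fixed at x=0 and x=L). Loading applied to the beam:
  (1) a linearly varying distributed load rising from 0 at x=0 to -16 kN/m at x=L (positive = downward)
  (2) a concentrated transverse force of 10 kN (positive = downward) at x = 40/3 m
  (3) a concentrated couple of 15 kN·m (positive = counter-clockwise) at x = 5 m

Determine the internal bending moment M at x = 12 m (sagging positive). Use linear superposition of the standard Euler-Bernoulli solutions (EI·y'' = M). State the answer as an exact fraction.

Load 1 — triangular load w₀=-16 kN/m (0→w₀ over full span):
  M_1 = 3w₀Lx/20 - w₀L²/30 - w₀x³/(6L) = 3·(-16)·20·12/20 - (-16)·20²/30 - (-16)·12³/(6·20) = -1984/15 kN·m
Load 2 — point force P=10 kN at a=40/3 m (b=L-a=20/3):
  M_2 = Pb²(3a+b)x/L³ - Pab²/L²  [x≤a] = 10·(20/3)²·(3·(40/3)+(20/3))·12/20³ - 10·(40/3)·(20/3)²/20² = 440/27 kN·m
Load 3 — applied couple M₀=15 kN·m at a=5 m (b=L-a=15):
  M_3 = R_Ax - M_A - M₀  [x>a] with R_A=27/32, M_A=-45/16 = (27/32)·12 - (-45/16) - 15 = -33/16 kN·m
Superposition: M = Σ M_i = -254951/2160 kN·m ≈ -118.032870 kN·m

M(12) = -254951/2160 kN·m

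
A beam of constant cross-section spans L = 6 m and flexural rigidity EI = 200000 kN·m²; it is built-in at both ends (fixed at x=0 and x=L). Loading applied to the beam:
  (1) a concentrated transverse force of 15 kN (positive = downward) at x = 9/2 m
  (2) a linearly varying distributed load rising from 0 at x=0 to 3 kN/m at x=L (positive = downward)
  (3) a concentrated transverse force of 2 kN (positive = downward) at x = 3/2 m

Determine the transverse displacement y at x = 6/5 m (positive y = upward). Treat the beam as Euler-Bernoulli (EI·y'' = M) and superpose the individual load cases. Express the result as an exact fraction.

Load 1 — point force P=15 kN at a=9/2 m (b=L-a=3/2):
  y_1 = -Pb²x²(3aL-(3a+b)x)/(6L³EI)  [x≤a] = -15·(3/2)²·(6/5)²·(3·(9/2)·6-(3·(9/2)+(3/2))·(6/5))/(6·6³·200000) = -189/16000000 m
Load 2 — triangular load w₀=3 kN/m (0→w₀ over full span):
  y_2 = -w₀x²(L-x)²(x+2L)/(120LEI) = -3·(6/5)²·(6-(6/5))²·((6/5)+2·6)/(120·6·200000) = -891/97656250 m
Load 3 — point force P=2 kN at a=3/2 m (b=L-a=9/2):
  y_3 = -Pb²x²(3aL-(3a+b)x)/(6L³EI)  [x≤a] = -2·(9/2)²·(6/5)²·(3·(3/2)·6-(3·(3/2)+(9/2))·(6/5))/(6·6³·200000) = -729/200000000 m
Superposition: y = Σ y_i = -1229067/50000000000 m ≈ -0.000025 m

y(6/5) = -1229067/50000000000 m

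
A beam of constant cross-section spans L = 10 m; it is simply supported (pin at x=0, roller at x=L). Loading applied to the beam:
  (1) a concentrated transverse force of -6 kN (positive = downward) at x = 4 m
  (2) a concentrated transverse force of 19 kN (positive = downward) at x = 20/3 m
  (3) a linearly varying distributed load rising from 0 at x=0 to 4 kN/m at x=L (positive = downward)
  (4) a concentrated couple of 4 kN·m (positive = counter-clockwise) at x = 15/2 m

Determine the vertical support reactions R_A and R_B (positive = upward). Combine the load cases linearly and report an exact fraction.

R_A = 49/5 kN, R_B = 116/5 kN

Load 1 — point force P=-6 kN at a=4 m (b=L-a=6):
  R_A = Pb/L = (-6)·6/10 = -18/5 kN
  R_B = Pa/L = (-6)·4/10 = -12/5 kN
Load 2 — point force P=19 kN at a=20/3 m (b=L-a=10/3):
  R_A = Pb/L = 19·(10/3)/10 = 19/3 kN
  R_B = Pa/L = 19·(20/3)/10 = 38/3 kN
Load 3 — triangular load w₀=4 kN/m (0→w₀ over full span):
  R_A = w₀L/6 = 4·10/6 = 20/3 kN
  R_B = w₀L/3 = 4·10/3 = 40/3 kN
Load 4 — applied couple M₀=4 kN·m at a=15/2 m (b=L-a=5/2):
  R_A = M₀/L = 4/10 = 2/5 kN
  R_B = -M₀/L = -4/10 = -2/5 kN
Superposition: R_A = 49/5 kN, R_B = 116/5 kN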